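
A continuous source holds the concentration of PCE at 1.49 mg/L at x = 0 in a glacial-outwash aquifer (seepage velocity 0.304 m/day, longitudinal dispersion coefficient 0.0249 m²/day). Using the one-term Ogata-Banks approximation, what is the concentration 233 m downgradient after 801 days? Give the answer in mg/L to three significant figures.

For a continuous step input, C/C₀ ≈ ½·erfc((x−vt)/(2√(Dt))).
vt = 0.304 × 801 = 243.504 m and 2√(Dt) = 2√(0.0249 × 801) = 8.932 m.
Argument (x−vt)/(2√(Dt)) = (233 − 243.504)/8.932 = -1.176; ½·erfc(-1.176) = 0.9519.
C = 1.49 × 0.9519 = 1.42 mg/L.

1.42 mg/L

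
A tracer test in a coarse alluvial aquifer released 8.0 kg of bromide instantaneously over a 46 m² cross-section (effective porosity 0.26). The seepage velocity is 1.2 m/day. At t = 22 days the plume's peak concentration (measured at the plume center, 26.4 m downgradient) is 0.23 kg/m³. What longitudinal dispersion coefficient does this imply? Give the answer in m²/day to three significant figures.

0.0306 m²/day

At the plume center C_max = M/(n_e·A·√(4πDt)), so D = M²/(4πt·(n_e·A·C_max)²).
n_e·A·C_max = 0.26 × 46 × 0.23 = 2.751 kg/m.
D = 8.0²/(4π × 22 × 2.751²) = 0.0306 m²/day.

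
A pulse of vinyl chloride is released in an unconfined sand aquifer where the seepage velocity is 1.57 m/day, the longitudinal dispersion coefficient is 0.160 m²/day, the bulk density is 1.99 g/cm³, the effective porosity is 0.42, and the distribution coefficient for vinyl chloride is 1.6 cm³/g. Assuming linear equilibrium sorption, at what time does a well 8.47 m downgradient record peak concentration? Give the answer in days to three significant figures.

45.7 days

Retardation factor R = 1 + ρ_b·K_d/n = 1 + 1.99 × 1.6/0.42 = 8.581.
Sorption retards both mechanisms: v_R = v/R = 0.1830 m/day, D_R = D/R = 0.01865 m²/day.
Peak time from v_R²t² + 2D_R t − x² = 0: t = (√(D_R² + v_R²x²) − D_R)/v_R².
√(D_R² + v_R²x²) = √(0.01865² + 0.1830² × 8.47²) = 1.550; v_R² = 0.03349.
t = (1.550 − 0.01865)/0.03349 = 45.7 days.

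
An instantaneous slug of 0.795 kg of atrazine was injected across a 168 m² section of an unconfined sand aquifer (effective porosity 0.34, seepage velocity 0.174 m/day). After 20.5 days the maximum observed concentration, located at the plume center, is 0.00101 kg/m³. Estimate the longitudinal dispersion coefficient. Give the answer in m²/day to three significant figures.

0.737 m²/day

At the plume center C_max = M/(n_e·A·√(4πDt)), so D = M²/(4πt·(n_e·A·C_max)²).
n_e·A·C_max = 0.34 × 168 × 0.00101 = 0.05769 kg/m.
D = 0.795²/(4π × 20.5 × 0.05769²) = 0.737 m²/day.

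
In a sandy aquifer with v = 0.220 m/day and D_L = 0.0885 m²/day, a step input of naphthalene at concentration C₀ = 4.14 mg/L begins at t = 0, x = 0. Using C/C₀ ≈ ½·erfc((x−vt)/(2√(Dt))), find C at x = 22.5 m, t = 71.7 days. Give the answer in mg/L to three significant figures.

0.122 mg/L

For a continuous step input, C/C₀ ≈ ½·erfc((x−vt)/(2√(Dt))).
vt = 0.220 × 71.7 = 15.774 m and 2√(Dt) = 2√(0.0885 × 71.7) = 5.038 m.
Argument (x−vt)/(2√(Dt)) = (22.5 − 15.774)/5.038 = 1.335; ½·erfc(1.335) = 0.02951.
C = 4.14 × 0.02951 = 0.122 mg/L.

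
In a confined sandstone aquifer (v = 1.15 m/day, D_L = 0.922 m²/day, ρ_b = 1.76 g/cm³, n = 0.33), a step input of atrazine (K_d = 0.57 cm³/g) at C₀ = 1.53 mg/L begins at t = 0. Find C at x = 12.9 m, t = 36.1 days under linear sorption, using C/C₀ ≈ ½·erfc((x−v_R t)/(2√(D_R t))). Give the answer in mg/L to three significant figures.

Retardation factor R = 1 + ρ_b·K_d/n = 1 + 1.76 × 0.57/0.33 = 4.040.
Sorption retards both mechanisms: v_R = v/R = 0.2847 m/day, D_R = D/R = 0.2282 m²/day.
v_R·t = 0.2847 × 36.1 = 10.27767 m; 2√(D_R t) = 5.740 m; argument = (12.9 − 10.27767)/5.740 = 0.4569.
C = C₀ × ½·erfc(0.4569) = 1.53 × 0.2591 = 0.396 mg/L.

0.396 mg/L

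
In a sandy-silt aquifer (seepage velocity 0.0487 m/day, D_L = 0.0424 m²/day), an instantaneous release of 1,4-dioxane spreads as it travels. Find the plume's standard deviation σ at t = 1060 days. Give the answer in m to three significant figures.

9.48 m

Dispersive spreading gives a Gaussian with σ² = 2Dt; advection only shifts the center.
σ = √(2 × 0.0424 × 1060) = 9.48 m.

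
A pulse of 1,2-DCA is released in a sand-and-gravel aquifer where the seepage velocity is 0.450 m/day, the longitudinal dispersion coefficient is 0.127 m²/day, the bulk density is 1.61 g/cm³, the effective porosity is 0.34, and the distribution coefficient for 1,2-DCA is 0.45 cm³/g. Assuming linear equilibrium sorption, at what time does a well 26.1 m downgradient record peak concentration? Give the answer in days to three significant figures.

180 days

Retardation factor R = 1 + ρ_b·K_d/n = 1 + 1.61 × 0.45/0.34 = 3.131.
Sorption retards both mechanisms: v_R = v/R = 0.1437 m/day, D_R = D/R = 0.04056 m²/day.
Peak time from v_R²t² + 2D_R t − x² = 0: t = (√(D_R² + v_R²x²) − D_R)/v_R².
√(D_R² + v_R²x²) = √(0.04056² + 0.1437² × 26.1²) = 3.751; v_R² = 0.02065.
t = (3.751 − 0.04056)/0.02065 = 180 days.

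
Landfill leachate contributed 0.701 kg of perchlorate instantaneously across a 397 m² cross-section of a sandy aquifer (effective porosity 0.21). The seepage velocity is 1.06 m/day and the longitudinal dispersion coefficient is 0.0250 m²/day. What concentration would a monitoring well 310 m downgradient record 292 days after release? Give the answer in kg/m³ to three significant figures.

For an instantaneous plane source, C(x,t) = M/(n_e·A·√(4πDt)) · exp(−(x−vt)²/(4Dt)), with n_e·A the pore (flow) area.
Plume center vt = 1.06 × 292 = 309.52 m, so the well at 310 m is 0.48 m downgradient of the peak.
√(4πDt) = 9.578 m, giving peak height M/(n_e·A·√(4πDt)) = 0.701/(0.21 × 397 × 9.578) = 0.0008779 kg/m³.
(x−vt)²/(4Dt) = (0.48)²/(4 × 0.0250 × 292) = 0.007890; exp(−0.007890) = 0.9921.
C = 0.0008779 × 0.9921 = 0.000871 kg/m³.

0.000871 kg/m³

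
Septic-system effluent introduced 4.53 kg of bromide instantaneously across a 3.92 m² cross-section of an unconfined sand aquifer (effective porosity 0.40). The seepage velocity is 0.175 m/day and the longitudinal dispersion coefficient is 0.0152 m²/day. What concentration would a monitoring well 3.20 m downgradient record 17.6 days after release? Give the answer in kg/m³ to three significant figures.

1.55 kg/m³

For an instantaneous plane source, C(x,t) = M/(n_e·A·√(4πDt)) · exp(−(x−vt)²/(4Dt)), with n_e·A the pore (flow) area.
Plume center vt = 0.175 × 17.6 = 3.08 m, so the well at 3.20 m is 0.12 m downgradient of the peak.
√(4πDt) = 1.834 m, giving peak height M/(n_e·A·√(4πDt)) = 4.53/(0.40 × 3.92 × 1.834) = 1.575 kg/m³.
(x−vt)²/(4Dt) = (0.12)²/(4 × 0.0152 × 17.6) = 0.01346; exp(−0.01346) = 0.9866.
C = 1.575 × 0.9866 = 1.55 kg/m³.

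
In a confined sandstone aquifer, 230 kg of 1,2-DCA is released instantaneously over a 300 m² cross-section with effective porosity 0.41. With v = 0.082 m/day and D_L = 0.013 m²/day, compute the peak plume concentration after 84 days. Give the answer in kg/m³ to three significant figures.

The peak of an instantaneous 1D plume sits at x = vt; there the Gaussian factor is 1 and C_max = M/(n_e·A·√(4πDt)), where n_e·A is the pore area the mass is dissolved in.
√(4πDt) = √(4π × 0.013 × 84) = 3.704 m, so C_max = 230/(0.41 × 300 × 3.704) = 0.505 kg/m³.

0.505 kg/m³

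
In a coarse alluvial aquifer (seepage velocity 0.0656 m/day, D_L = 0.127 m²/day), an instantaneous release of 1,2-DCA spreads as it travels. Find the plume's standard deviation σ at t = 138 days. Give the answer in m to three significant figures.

Dispersive spreading gives a Gaussian with σ² = 2Dt; advection only shifts the center.
σ = √(2 × 0.127 × 138) = 5.92 m.

5.92 m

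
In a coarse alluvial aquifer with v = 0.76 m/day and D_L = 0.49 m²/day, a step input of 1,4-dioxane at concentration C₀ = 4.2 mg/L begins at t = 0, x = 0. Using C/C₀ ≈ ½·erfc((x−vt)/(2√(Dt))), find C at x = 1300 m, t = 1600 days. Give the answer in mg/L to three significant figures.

0.0712 mg/L

For a continuous step input, C/C₀ ≈ ½·erfc((x−vt)/(2√(Dt))).
vt = 0.76 × 1600 = 1216 m and 2√(Dt) = 2√(0.49 × 1600) = 56.00 m.
Argument (x−vt)/(2√(Dt)) = (1300 − 1216)/56.00 = 1.500; ½·erfc(1.500) = 0.01695.
C = 4.2 × 0.01695 = 0.0712 mg/L.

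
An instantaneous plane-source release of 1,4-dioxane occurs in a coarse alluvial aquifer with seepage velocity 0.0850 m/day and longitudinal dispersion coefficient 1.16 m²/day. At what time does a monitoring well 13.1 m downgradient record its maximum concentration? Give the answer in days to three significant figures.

62.0 days

For the 1D instantaneous-source solution, setting ∂C/∂t = 0 at fixed x gives v²t² + 2Dt − x² = 0, so t = (√(D² + v²x²) − D)/v².
√(D² + v²x²) = √(1.16² + 0.0850² × 13.1²) = 1.608; v² = 0.007225.
t = (1.608 − 1.16)/0.007225 = 62.0 days (vs. the pure-advection estimate x/v = 154 d).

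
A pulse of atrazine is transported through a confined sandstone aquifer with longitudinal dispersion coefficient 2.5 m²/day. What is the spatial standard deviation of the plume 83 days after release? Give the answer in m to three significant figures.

20.4 m

Dispersive spreading gives a Gaussian with σ² = 2Dt; advection only shifts the center.
σ = √(2 × 2.5 × 83) = 20.4 m.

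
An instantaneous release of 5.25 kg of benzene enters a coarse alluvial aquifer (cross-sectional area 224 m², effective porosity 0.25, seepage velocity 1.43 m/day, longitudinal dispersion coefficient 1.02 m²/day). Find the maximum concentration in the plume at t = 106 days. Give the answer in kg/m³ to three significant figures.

0.00254 kg/m³

The peak of an instantaneous 1D plume sits at x = vt; there the Gaussian factor is 1 and C_max = M/(n_e·A·√(4πDt)), where n_e·A is the pore area the mass is dissolved in.
√(4πDt) = √(4π × 1.02 × 106) = 36.86 m, so C_max = 5.25/(0.25 × 224 × 36.86) = 0.00254 kg/m³.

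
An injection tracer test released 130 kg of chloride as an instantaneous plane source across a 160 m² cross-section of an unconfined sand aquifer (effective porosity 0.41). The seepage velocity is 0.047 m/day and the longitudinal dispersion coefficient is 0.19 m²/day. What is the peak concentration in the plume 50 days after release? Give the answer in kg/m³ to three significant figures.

0.181 kg/m³

The peak of an instantaneous 1D plume sits at x = vt; there the Gaussian factor is 1 and C_max = M/(n_e·A·√(4πDt)), where n_e·A is the pore area the mass is dissolved in.
√(4πDt) = √(4π × 0.19 × 50) = 10.93 m, so C_max = 130/(0.41 × 160 × 10.93) = 0.181 kg/m³.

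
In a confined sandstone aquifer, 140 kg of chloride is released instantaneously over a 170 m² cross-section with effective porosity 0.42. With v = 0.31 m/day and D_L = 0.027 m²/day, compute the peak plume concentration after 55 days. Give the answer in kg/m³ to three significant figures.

0.454 kg/m³

The peak of an instantaneous 1D plume sits at x = vt; there the Gaussian factor is 1 and C_max = M/(n_e·A·√(4πDt)), where n_e·A is the pore area the mass is dissolved in.
√(4πDt) = √(4π × 0.027 × 55) = 4.320 m, so C_max = 140/(0.42 × 170 × 4.320) = 0.454 kg/m³.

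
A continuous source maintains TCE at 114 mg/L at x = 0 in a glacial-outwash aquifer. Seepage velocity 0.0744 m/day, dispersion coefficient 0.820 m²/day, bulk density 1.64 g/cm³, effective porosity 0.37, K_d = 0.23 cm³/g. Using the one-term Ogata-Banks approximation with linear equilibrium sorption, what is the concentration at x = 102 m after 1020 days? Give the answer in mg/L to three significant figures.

Retardation factor R = 1 + ρ_b·K_d/n = 1 + 1.64 × 0.23/0.37 = 2.019.
Sorption retards both mechanisms: v_R = v/R = 0.03685 m/day, D_R = D/R = 0.4061 m²/day.
v_R·t = 0.03685 × 1020 = 37.587 m; 2√(D_R t) = 40.70 m; argument = (102 − 37.587)/40.70 = 1.583.
C = C₀ × ½·erfc(1.583) = 114 × 0.01259 = 1.44 mg/L.

1.44 mg/L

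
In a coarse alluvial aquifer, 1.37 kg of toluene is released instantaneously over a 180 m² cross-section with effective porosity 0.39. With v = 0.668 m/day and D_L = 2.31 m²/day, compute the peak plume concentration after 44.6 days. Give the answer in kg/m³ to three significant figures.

The peak of an instantaneous 1D plume sits at x = vt; there the Gaussian factor is 1 and C_max = M/(n_e·A·√(4πDt)), where n_e·A is the pore area the mass is dissolved in.
√(4πDt) = √(4π × 2.31 × 44.6) = 35.98 m, so C_max = 1.37/(0.39 × 180 × 35.98) = 0.000542 kg/m³.

0.000542 kg/m³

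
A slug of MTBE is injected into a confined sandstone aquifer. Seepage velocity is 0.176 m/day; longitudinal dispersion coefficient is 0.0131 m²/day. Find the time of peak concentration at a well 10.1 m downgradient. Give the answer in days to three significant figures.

57.0 days

For the 1D instantaneous-source solution, setting ∂C/∂t = 0 at fixed x gives v²t² + 2Dt − x² = 0, so t = (√(D² + v²x²) − D)/v².
√(D² + v²x²) = √(0.0131² + 0.176² × 10.1²) = 1.778; v² = 0.030976.
t = (1.778 − 0.0131)/0.030976 = 57.0 days (vs. the pure-advection estimate x/v = 57.4 d).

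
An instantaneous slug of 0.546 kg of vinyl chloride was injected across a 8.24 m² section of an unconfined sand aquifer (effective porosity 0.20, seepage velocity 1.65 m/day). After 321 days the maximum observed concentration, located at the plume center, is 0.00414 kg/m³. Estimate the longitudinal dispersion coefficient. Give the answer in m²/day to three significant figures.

1.59 m²/day

At the plume center C_max = M/(n_e·A·√(4πDt)), so D = M²/(4πt·(n_e·A·C_max)²).
n_e·A·C_max = 0.20 × 8.24 × 0.00414 = 0.006823 kg/m.
D = 0.546²/(4π × 321 × 0.006823²) = 1.59 m²/day.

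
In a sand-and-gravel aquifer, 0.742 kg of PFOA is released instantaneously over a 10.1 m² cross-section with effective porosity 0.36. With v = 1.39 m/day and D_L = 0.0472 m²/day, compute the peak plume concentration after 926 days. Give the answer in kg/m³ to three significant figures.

0.00871 kg/m³

The peak of an instantaneous 1D plume sits at x = vt; there the Gaussian factor is 1 and C_max = M/(n_e·A·√(4πDt)), where n_e·A is the pore area the mass is dissolved in.
√(4πDt) = √(4π × 0.0472 × 926) = 23.44 m, so C_max = 0.742/(0.36 × 10.1 × 23.44) = 0.00871 kg/m³.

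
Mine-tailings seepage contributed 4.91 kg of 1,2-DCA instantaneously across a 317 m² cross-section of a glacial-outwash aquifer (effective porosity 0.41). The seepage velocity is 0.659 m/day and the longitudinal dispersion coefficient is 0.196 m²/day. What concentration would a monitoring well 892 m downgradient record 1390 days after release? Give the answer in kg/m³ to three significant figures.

For an instantaneous plane source, C(x,t) = M/(n_e·A·√(4πDt)) · exp(−(x−vt)²/(4Dt)), with n_e·A the pore (flow) area.
Plume center vt = 0.659 × 1390 = 916.01 m, so the well at 892 m is 24.01 m upgradient of the peak.
√(4πDt) = 58.51 m, giving peak height M/(n_e·A·√(4πDt)) = 4.91/(0.41 × 317 × 58.51) = 0.0006457 kg/m³.
(x−vt)²/(4Dt) = (-24.01)²/(4 × 0.196 × 1390) = 0.5290; exp(−0.5290) = 0.5892.
C = 0.0006457 × 0.5892 = 0.000380 kg/m³.

0.000380 kg/m³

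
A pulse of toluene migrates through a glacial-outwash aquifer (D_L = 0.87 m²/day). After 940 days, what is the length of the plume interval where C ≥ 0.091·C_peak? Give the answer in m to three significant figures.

The plume is Gaussian with σ = √(2Dt) = √(2 × 0.87 × 940) = 40.44 m.
C/C_peak = exp(−Δx²/(2σ²)) = 0.091 ⇒ Δx = σ·√(−2 ln 0.091) = 40.44 × 2.189 = 88.52 m.
Width = 2Δx = 177 m.

177 m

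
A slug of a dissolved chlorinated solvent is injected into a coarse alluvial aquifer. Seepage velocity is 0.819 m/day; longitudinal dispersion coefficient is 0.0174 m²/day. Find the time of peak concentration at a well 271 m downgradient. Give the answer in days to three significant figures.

For the 1D instantaneous-source solution, setting ∂C/∂t = 0 at fixed x gives v²t² + 2Dt − x² = 0, so t = (√(D² + v²x²) − D)/v².
√(D² + v²x²) = √(0.0174² + 0.819² × 271²) = 221.9; v² = 0.670761.
t = (221.9 − 0.0174)/0.670761 = 331 days (vs. the pure-advection estimate x/v = 331 d).

331 days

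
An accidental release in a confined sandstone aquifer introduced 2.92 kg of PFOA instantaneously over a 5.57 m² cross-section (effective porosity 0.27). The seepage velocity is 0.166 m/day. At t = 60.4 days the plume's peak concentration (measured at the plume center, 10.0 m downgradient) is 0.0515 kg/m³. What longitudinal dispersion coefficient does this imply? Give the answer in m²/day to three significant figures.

1.87 m²/day

At the plume center C_max = M/(n_e·A·√(4πDt)), so D = M²/(4πt·(n_e·A·C_max)²).
n_e·A·C_max = 0.27 × 5.57 × 0.0515 = 0.07745 kg/m.
D = 2.92²/(4π × 60.4 × 0.07745²) = 1.87 m²/day.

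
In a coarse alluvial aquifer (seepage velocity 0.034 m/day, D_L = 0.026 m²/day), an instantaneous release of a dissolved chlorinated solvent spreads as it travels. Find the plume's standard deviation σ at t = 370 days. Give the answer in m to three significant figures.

Dispersive spreading gives a Gaussian with σ² = 2Dt; advection only shifts the center.
σ = √(2 × 0.026 × 370) = 4.39 m.

4.39 m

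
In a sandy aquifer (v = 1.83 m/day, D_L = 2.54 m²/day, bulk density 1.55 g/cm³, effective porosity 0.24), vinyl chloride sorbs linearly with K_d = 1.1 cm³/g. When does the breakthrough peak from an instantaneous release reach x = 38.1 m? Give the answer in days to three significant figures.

Retardation factor R = 1 + ρ_b·K_d/n = 1 + 1.55 × 1.1/0.24 = 8.104.
Sorption retards both mechanisms: v_R = v/R = 0.2258 m/day, D_R = D/R = 0.3134 m²/day.
Peak time from v_R²t² + 2D_R t − x² = 0: t = (√(D_R² + v_R²x²) − D_R)/v_R².
√(D_R² + v_R²x²) = √(0.3134² + 0.2258² × 38.1²) = 8.609; v_R² = 0.05099.
t = (8.609 − 0.3134)/0.05099 = 163 days.

163 days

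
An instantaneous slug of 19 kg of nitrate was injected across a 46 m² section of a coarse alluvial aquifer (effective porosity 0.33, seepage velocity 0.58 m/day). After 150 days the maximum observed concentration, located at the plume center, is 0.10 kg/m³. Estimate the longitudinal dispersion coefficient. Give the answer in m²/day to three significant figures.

At the plume center C_max = M/(n_e·A·√(4πDt)), so D = M²/(4πt·(n_e·A·C_max)²).
n_e·A·C_max = 0.33 × 46 × 0.10 = 1.518 kg/m.
D = 19²/(4π × 150 × 1.518²) = 0.0831 m²/day.

0.0831 m²/day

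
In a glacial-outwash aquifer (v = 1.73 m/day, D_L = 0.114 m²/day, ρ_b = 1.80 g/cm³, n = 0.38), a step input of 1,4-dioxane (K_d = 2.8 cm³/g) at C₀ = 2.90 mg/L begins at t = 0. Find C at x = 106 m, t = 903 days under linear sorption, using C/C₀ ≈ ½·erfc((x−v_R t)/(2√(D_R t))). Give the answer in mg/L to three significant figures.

2.39 mg/L

Retardation factor R = 1 + ρ_b·K_d/n = 1 + 1.80 × 2.8/0.38 = 14.26.
Sorption retards both mechanisms: v_R = v/R = 0.1213 m/day, D_R = D/R = 0.007994 m²/day.
v_R·t = 0.1213 × 903 = 109.5339 m; 2√(D_R t) = 5.373 m; argument = (106 − 109.5339)/5.373 = -0.6577.
C = C₀ × ½·erfc(-0.6577) = 2.90 × 0.8238 = 2.39 mg/L.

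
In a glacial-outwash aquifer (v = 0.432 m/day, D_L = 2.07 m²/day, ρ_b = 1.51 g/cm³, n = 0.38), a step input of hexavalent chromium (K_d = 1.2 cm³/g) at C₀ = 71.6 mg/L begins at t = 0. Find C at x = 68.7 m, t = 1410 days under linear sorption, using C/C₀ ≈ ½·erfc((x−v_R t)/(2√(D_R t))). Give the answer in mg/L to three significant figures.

Retardation factor R = 1 + ρ_b·K_d/n = 1 + 1.51 × 1.2/0.38 = 5.768.
Sorption retards both mechanisms: v_R = v/R = 0.07490 m/day, D_R = D/R = 0.3589 m²/day.
v_R·t = 0.07490 × 1410 = 105.609 m; 2√(D_R t) = 44.99 m; argument = (68.7 − 105.609)/44.99 = -0.8204.
C = C₀ × ½·erfc(-0.8204) = 71.6 × 0.8770 = 62.8 mg/L.

62.8 mg/L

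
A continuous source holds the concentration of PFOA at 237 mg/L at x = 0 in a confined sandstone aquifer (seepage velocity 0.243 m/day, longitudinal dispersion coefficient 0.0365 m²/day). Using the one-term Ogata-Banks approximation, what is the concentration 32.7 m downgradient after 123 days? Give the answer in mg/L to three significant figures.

41.3 mg/L

For a continuous step input, C/C₀ ≈ ½·erfc((x−vt)/(2√(Dt))).
vt = 0.243 × 123 = 29.889 m and 2√(Dt) = 2√(0.0365 × 123) = 4.238 m.
Argument (x−vt)/(2√(Dt)) = (32.7 − 29.889)/4.238 = 0.6633; ½·erfc(0.6633) = 0.1741.
C = 237 × 0.1741 = 41.3 mg/L.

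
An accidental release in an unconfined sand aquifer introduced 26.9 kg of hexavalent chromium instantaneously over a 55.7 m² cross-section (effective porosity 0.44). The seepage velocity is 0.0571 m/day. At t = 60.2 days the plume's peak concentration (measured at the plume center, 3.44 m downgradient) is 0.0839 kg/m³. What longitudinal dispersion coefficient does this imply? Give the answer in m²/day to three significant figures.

At the plume center C_max = M/(n_e·A·√(4πDt)), so D = M²/(4πt·(n_e·A·C_max)²).
n_e·A·C_max = 0.44 × 55.7 × 0.0839 = 2.056 kg/m.
D = 26.9²/(4π × 60.2 × 2.056²) = 0.226 m²/day.

0.226 m²/day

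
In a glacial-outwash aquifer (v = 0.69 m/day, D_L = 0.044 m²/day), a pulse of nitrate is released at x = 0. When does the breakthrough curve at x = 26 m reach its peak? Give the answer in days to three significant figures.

For the 1D instantaneous-source solution, setting ∂C/∂t = 0 at fixed x gives v²t² + 2Dt − x² = 0, so t = (√(D² + v²x²) − D)/v².
√(D² + v²x²) = √(0.044² + 0.69² × 26²) = 17.94; v² = 0.4761.
t = (17.94 − 0.044)/0.4761 = 37.6 days (vs. the pure-advection estimate x/v = 37.7 d).

37.6 days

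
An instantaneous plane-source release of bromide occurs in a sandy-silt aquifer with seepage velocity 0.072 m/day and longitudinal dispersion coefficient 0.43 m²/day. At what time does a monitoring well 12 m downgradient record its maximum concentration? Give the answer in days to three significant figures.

103 days

For the 1D instantaneous-source solution, setting ∂C/∂t = 0 at fixed x gives v²t² + 2Dt − x² = 0, so t = (√(D² + v²x²) − D)/v².
√(D² + v²x²) = √(0.43² + 0.072² × 12²) = 0.9651; v² = 0.005184.
t = (0.9651 − 0.43)/0.005184 = 103 days (vs. the pure-advection estimate x/v = 167 d).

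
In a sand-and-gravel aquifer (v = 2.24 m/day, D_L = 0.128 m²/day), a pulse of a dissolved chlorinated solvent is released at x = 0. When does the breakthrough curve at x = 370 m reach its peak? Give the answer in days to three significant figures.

165 days

For the 1D instantaneous-source solution, setting ∂C/∂t = 0 at fixed x gives v²t² + 2Dt − x² = 0, so t = (√(D² + v²x²) − D)/v².
√(D² + v²x²) = √(0.128² + 2.24² × 370²) = 828.8; v² = 5.0176.
t = (828.8 − 0.128)/5.0176 = 165 days (vs. the pure-advection estimate x/v = 165 d).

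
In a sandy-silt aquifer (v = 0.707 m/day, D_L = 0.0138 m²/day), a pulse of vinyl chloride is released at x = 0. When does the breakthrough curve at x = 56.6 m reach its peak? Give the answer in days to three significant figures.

For the 1D instantaneous-source solution, setting ∂C/∂t = 0 at fixed x gives v²t² + 2Dt − x² = 0, so t = (√(D² + v²x²) − D)/v².
√(D² + v²x²) = √(0.0138² + 0.707² × 56.6²) = 40.02; v² = 0.499849.
t = (40.02 − 0.0138)/0.499849 = 80.0 days (vs. the pure-advection estimate x/v = 80.1 d).

80.0 days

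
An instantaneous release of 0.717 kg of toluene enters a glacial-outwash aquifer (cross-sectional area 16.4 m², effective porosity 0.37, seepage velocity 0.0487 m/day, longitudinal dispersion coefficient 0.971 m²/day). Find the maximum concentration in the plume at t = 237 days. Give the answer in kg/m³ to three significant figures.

0.00220 kg/m³

The peak of an instantaneous 1D plume sits at x = vt; there the Gaussian factor is 1 and C_max = M/(n_e·A·√(4πDt)), where n_e·A is the pore area the mass is dissolved in.
√(4πDt) = √(4π × 0.971 × 237) = 53.78 m, so C_max = 0.717/(0.37 × 16.4 × 53.78) = 0.00220 kg/m³.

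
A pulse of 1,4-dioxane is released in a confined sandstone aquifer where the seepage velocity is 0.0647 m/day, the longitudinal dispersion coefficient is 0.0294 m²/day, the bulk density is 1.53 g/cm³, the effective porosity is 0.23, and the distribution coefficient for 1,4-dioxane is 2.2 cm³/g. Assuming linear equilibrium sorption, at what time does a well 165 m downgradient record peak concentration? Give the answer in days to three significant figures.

Retardation factor R = 1 + ρ_b·K_d/n = 1 + 1.53 × 2.2/0.23 = 15.63.
Sorption retards both mechanisms: v_R = v/R = 0.004139 m/day, D_R = D/R = 0.001881 m²/day.
Peak time from v_R²t² + 2D_R t − x² = 0: t = (√(D_R² + v_R²x²) − D_R)/v_R².
√(D_R² + v_R²x²) = √(0.001881² + 0.004139² × 165²) = 0.6829; v_R² = 1.713e-05.
t = (0.6829 − 0.001881)/1.713e-05 = 39800 days.

39800 days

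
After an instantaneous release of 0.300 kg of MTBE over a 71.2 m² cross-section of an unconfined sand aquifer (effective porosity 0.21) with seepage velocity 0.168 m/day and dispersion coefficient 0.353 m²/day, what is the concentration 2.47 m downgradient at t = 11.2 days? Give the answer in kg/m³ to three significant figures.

0.00278 kg/m³

For an instantaneous plane source, C(x,t) = M/(n_e·A·√(4πDt)) · exp(−(x−vt)²/(4Dt)), with n_e·A the pore (flow) area.
Plume center vt = 0.168 × 11.2 = 1.8816 m, so the well at 2.47 m is 0.5884 m downgradient of the peak.
√(4πDt) = 7.049 m, giving peak height M/(n_e·A·√(4πDt)) = 0.300/(0.21 × 71.2 × 7.049) = 0.002846 kg/m³.
(x−vt)²/(4Dt) = (0.5884)²/(4 × 0.353 × 11.2) = 0.02189; exp(−0.02189) = 0.9783.
C = 0.002846 × 0.9783 = 0.00278 kg/m³.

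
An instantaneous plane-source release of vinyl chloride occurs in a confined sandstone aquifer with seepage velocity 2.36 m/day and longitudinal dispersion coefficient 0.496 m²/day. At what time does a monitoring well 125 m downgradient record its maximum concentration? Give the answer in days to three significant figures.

For the 1D instantaneous-source solution, setting ∂C/∂t = 0 at fixed x gives v²t² + 2Dt − x² = 0, so t = (√(D² + v²x²) − D)/v².
√(D² + v²x²) = √(0.496² + 2.36² × 125²) = 295.0; v² = 5.5696.
t = (295.0 − 0.496)/5.5696 = 52.9 days (vs. the pure-advection estimate x/v = 53.0 d).

52.9 days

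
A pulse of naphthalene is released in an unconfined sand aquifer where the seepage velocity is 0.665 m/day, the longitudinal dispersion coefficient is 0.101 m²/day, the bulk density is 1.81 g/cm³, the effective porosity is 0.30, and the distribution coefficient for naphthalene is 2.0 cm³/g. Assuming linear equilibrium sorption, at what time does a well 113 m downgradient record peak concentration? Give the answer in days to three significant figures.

2220 days

Retardation factor R = 1 + ρ_b·K_d/n = 1 + 1.81 × 2.0/0.30 = 13.07.
Sorption retards both mechanisms: v_R = v/R = 0.05088 m/day, D_R = D/R = 0.007728 m²/day.
Peak time from v_R²t² + 2D_R t − x² = 0: t = (√(D_R² + v_R²x²) − D_R)/v_R².
√(D_R² + v_R²x²) = √(0.007728² + 0.05088² × 113²) = 5.749; v_R² = 0.002589.
t = (5.749 − 0.007728)/0.002589 = 2220 days.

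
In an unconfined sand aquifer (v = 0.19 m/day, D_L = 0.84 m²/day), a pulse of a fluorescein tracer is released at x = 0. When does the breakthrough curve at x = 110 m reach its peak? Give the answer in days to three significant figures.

556 days

For the 1D instantaneous-source solution, setting ∂C/∂t = 0 at fixed x gives v²t² + 2Dt − x² = 0, so t = (√(D² + v²x²) − D)/v².
√(D² + v²x²) = √(0.84² + 0.19² × 110²) = 20.92; v² = 0.0361.
t = (20.92 − 0.84)/0.0361 = 556 days (vs. the pure-advection estimate x/v = 579 d).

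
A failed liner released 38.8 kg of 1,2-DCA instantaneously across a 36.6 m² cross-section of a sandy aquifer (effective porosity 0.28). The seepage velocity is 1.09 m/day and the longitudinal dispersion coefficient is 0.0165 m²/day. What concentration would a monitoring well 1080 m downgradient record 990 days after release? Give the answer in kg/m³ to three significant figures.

For an instantaneous plane source, C(x,t) = M/(n_e·A·√(4πDt)) · exp(−(x−vt)²/(4Dt)), with n_e·A the pore (flow) area.
Plume center vt = 1.09 × 990 = 1079.1 m, so the well at 1080 m is 0.9 m downgradient of the peak.
√(4πDt) = 14.33 m, giving peak height M/(n_e·A·√(4πDt)) = 38.8/(0.28 × 36.6 × 14.33) = 0.2642 kg/m³.
(x−vt)²/(4Dt) = (0.9)²/(4 × 0.0165 × 990) = 0.01240; exp(−0.01240) = 0.9877.
C = 0.2642 × 0.9877 = 0.261 kg/m³.

0.261 kg/m³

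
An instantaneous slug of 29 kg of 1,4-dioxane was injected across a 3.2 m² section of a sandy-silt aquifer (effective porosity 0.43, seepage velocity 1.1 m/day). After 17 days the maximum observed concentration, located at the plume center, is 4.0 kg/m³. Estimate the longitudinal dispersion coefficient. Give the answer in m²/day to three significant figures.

At the plume center C_max = M/(n_e·A·√(4πDt)), so D = M²/(4πt·(n_e·A·C_max)²).
n_e·A·C_max = 0.43 × 3.2 × 4.0 = 5.504 kg/m.
D = 29²/(4π × 17 × 5.504²) = 0.130 m²/day.

0.130 m²/day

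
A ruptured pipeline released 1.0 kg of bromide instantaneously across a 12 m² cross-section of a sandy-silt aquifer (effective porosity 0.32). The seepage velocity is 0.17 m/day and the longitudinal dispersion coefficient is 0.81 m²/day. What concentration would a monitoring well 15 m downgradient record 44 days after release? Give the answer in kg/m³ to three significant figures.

For an instantaneous plane source, C(x,t) = M/(n_e·A·√(4πDt)) · exp(−(x−vt)²/(4Dt)), with n_e·A the pore (flow) area.
Plume center vt = 0.17 × 44 = 7.48 m, so the well at 15 m is 7.52 m downgradient of the peak.
√(4πDt) = 21.16 m, giving peak height M/(n_e·A·√(4πDt)) = 1.0/(0.32 × 12 × 21.16) = 0.01231 kg/m³.
(x−vt)²/(4Dt) = (7.52)²/(4 × 0.81 × 44) = 0.3967; exp(−0.3967) = 0.6725.
C = 0.01231 × 0.6725 = 0.00828 kg/m³.

0.00828 kg/m³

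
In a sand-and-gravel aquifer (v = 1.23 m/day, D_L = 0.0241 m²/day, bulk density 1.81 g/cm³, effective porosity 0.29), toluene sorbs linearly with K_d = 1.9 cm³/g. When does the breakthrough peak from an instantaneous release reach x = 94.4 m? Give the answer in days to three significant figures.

Retardation factor R = 1 + ρ_b·K_d/n = 1 + 1.81 × 1.9/0.29 = 12.86.
Sorption retards both mechanisms: v_R = v/R = 0.09565 m/day, D_R = D/R = 0.001874 m²/day.
Peak time from v_R²t² + 2D_R t − x² = 0: t = (√(D_R² + v_R²x²) − D_R)/v_R².
√(D_R² + v_R²x²) = √(0.001874² + 0.09565² × 94.4²) = 9.029; v_R² = 0.009149.
t = (9.029 − 0.001874)/0.009149 = 987 days.

987 days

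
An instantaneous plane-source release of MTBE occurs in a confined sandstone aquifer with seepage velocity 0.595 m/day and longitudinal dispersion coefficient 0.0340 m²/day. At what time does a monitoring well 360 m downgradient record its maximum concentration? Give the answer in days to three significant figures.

For the 1D instantaneous-source solution, setting ∂C/∂t = 0 at fixed x gives v²t² + 2Dt − x² = 0, so t = (√(D² + v²x²) − D)/v².
√(D² + v²x²) = √(0.0340² + 0.595² × 360²) = 214.2; v² = 0.354025.
t = (214.2 − 0.0340)/0.354025 = 605 days (vs. the pure-advection estimate x/v = 605 d).

605 days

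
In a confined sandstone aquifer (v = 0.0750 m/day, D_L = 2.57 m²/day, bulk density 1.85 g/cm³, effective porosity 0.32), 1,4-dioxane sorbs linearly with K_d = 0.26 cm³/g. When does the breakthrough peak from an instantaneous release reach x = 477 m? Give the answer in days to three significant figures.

Retardation factor R = 1 + ρ_b·K_d/n = 1 + 1.85 × 0.26/0.32 = 2.503.
Sorption retards both mechanisms: v_R = v/R = 0.02996 m/day, D_R = D/R = 1.027 m²/day.
Peak time from v_R²t² + 2D_R t − x² = 0: t = (√(D_R² + v_R²x²) − D_R)/v_R².
√(D_R² + v_R²x²) = √(1.027² + 0.02996² × 477²) = 14.33; v_R² = 0.0008976.
t = (14.33 − 1.027)/0.0008976 = 14800 days.

14800 days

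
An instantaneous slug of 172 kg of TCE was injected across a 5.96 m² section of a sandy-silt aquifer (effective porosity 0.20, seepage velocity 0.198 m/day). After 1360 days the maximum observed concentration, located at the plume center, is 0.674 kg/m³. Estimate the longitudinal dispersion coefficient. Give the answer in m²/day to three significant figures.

2.68 m²/day

At the plume center C_max = M/(n_e·A·√(4πDt)), so D = M²/(4πt·(n_e·A·C_max)²).
n_e·A·C_max = 0.20 × 5.96 × 0.674 = 0.8034 kg/m.
D = 172²/(4π × 1360 × 0.8034²) = 2.68 m²/day.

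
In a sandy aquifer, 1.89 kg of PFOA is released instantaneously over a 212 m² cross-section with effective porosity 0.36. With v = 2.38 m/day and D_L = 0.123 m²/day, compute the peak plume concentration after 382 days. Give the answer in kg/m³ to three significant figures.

0.00102 kg/m³

The peak of an instantaneous 1D plume sits at x = vt; there the Gaussian factor is 1 and C_max = M/(n_e·A·√(4πDt)), where n_e·A is the pore area the mass is dissolved in.
√(4πDt) = √(4π × 0.123 × 382) = 24.30 m, so C_max = 1.89/(0.36 × 212 × 24.30) = 0.00102 kg/m³.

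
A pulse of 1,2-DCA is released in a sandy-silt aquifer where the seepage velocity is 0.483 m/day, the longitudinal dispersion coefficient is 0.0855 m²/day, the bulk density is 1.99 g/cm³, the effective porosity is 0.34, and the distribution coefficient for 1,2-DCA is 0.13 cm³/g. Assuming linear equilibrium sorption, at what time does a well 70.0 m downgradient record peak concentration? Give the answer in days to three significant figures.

Retardation factor R = 1 + ρ_b·K_d/n = 1 + 1.99 × 0.13/0.34 = 1.761.
Sorption retards both mechanisms: v_R = v/R = 0.2743 m/day, D_R = D/R = 0.04855 m²/day.
Peak time from v_R²t² + 2D_R t − x² = 0: t = (√(D_R² + v_R²x²) − D_R)/v_R².
√(D_R² + v_R²x²) = √(0.04855² + 0.2743² × 70.0²) = 19.20; v_R² = 0.07524.
t = (19.20 − 0.04855)/0.07524 = 255 days.

255 days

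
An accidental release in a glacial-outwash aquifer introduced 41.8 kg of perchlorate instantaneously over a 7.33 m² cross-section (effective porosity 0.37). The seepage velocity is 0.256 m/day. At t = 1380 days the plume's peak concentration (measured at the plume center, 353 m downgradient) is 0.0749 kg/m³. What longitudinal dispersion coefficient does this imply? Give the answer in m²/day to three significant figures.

2.44 m²/day

At the plume center C_max = M/(n_e·A·√(4πDt)), so D = M²/(4πt·(n_e·A·C_max)²).
n_e·A·C_max = 0.37 × 7.33 × 0.0749 = 0.2031 kg/m.
D = 41.8²/(4π × 1380 × 0.2031²) = 2.44 m²/day.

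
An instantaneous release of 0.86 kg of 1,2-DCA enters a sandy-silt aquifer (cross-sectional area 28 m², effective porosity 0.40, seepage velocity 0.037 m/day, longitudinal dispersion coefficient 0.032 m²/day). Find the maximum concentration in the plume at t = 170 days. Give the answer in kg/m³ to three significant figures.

The peak of an instantaneous 1D plume sits at x = vt; there the Gaussian factor is 1 and C_max = M/(n_e·A·√(4πDt)), where n_e·A is the pore area the mass is dissolved in.
√(4πDt) = √(4π × 0.032 × 170) = 8.268 m, so C_max = 0.86/(0.40 × 28 × 8.268) = 0.00929 kg/m³.

0.00929 kg/m³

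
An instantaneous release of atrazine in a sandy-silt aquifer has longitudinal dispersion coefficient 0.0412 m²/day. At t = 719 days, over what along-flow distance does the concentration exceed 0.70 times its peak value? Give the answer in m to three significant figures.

13.0 m

The plume is Gaussian with σ = √(2Dt) = √(2 × 0.0412 × 719) = 7.697 m.
C/C_peak = exp(−Δx²/(2σ²)) = 0.70 ⇒ Δx = σ·√(−2 ln 0.70) = 7.697 × 0.8446 = 6.501 m.
Width = 2Δx = 13.0 m.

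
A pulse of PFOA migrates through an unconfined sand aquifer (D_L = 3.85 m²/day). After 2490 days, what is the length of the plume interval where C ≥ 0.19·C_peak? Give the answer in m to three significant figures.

505 m

The plume is Gaussian with σ = √(2Dt) = √(2 × 3.85 × 2490) = 138.5 m.
C/C_peak = exp(−Δx²/(2σ²)) = 0.19 ⇒ Δx = σ·√(−2 ln 0.19) = 138.5 × 1.822 = 252.3 m.
Width = 2Δx = 505 m.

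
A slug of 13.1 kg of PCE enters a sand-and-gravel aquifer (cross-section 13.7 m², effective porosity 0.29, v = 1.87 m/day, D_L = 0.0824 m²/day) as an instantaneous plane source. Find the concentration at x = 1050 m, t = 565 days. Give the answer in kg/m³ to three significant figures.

0.108 kg/m³

For an instantaneous plane source, C(x,t) = M/(n_e·A·√(4πDt)) · exp(−(x−vt)²/(4Dt)), with n_e·A the pore (flow) area.
Plume center vt = 1.87 × 565 = 1056.55 m, so the well at 1050 m is 6.55 m upgradient of the peak.
√(4πDt) = 24.19 m, giving peak height M/(n_e·A·√(4πDt)) = 13.1/(0.29 × 13.7 × 24.19) = 0.1363 kg/m³.
(x−vt)²/(4Dt) = (-6.55)²/(4 × 0.0824 × 565) = 0.2304; exp(−0.2304) = 0.7942.
C = 0.1363 × 0.7942 = 0.108 kg/m³.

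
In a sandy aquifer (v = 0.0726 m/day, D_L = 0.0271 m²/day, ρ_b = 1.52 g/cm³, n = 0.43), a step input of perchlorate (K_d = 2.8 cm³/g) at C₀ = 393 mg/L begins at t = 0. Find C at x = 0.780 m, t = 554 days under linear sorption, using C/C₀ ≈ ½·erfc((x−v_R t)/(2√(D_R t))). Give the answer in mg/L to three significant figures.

Retardation factor R = 1 + ρ_b·K_d/n = 1 + 1.52 × 2.8/0.43 = 10.90.
Sorption retards both mechanisms: v_R = v/R = 0.006661 m/day, D_R = D/R = 0.002486 m²/day.
v_R·t = 0.006661 × 554 = 3.690194 m; 2√(D_R t) = 2.347 m; argument = (0.780 − 3.690194)/2.347 = -1.240.
C = C₀ × ½·erfc(-1.240) = 393 × 0.9603 = 377 mg/L.

377 mg/L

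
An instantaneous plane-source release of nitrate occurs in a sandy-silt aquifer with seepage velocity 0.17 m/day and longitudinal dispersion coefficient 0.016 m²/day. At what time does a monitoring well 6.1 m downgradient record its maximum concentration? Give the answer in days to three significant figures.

For the 1D instantaneous-source solution, setting ∂C/∂t = 0 at fixed x gives v²t² + 2Dt − x² = 0, so t = (√(D² + v²x²) − D)/v².
√(D² + v²x²) = √(0.016² + 0.17² × 6.1²) = 1.037; v² = 0.0289.
t = (1.037 − 0.016)/0.0289 = 35.3 days (vs. the pure-advection estimate x/v = 35.9 d).

35.3 days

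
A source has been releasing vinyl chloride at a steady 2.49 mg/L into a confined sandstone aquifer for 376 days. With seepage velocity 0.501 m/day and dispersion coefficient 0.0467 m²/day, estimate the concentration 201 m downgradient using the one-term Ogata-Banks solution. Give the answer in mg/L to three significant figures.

For a continuous step input, C/C₀ ≈ ½·erfc((x−vt)/(2√(Dt))).
vt = 0.501 × 376 = 188.376 m and 2√(Dt) = 2√(0.0467 × 376) = 8.381 m.
Argument (x−vt)/(2√(Dt)) = (201 − 188.376)/8.381 = 1.506; ½·erfc(1.506) = 0.01659.
C = 2.49 × 0.01659 = 0.0413 mg/L.

0.0413 mg/L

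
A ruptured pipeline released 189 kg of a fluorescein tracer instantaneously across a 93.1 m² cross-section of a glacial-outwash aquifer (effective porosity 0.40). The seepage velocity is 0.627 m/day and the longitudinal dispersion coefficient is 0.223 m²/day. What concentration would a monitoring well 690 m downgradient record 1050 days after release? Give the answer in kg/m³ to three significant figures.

0.0321 kg/m³

For an instantaneous plane source, C(x,t) = M/(n_e·A·√(4πDt)) · exp(−(x−vt)²/(4Dt)), with n_e·A the pore (flow) area.
Plume center vt = 0.627 × 1050 = 658.35 m, so the well at 690 m is 31.65 m downgradient of the peak.
√(4πDt) = 54.24 m, giving peak height M/(n_e·A·√(4πDt)) = 189/(0.40 × 93.1 × 54.24) = 0.09357 kg/m³.
(x−vt)²/(4Dt) = (31.65)²/(4 × 0.223 × 1050) = 1.070; exp(−1.070) = 0.3430.
C = 0.09357 × 0.3430 = 0.0321 kg/m³.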